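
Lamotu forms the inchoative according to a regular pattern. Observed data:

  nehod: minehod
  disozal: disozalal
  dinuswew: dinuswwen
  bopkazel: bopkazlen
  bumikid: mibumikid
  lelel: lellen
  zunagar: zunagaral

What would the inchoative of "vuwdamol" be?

"vuwdamol" has last vowel 'o'. The one such stem in the data (nehod → minehod) adds the prefix mi-, so the same rule applies.
The other patterns: stems whose last vowel is 'a' add -al; stems whose last vowel is 'e' delete the last vowel and add -en.
So vuwdamol → mivuwdamol.

mivuwdamol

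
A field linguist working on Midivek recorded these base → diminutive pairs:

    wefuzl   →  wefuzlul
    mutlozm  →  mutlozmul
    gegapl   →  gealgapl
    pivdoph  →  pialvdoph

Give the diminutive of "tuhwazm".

tuhwazmul

wefuzl and gegapl both end in -l yet inflect differently (wefuzlul, gealgapl), so the final letter is not what conditions the rule; the second-to-last letter is.
"tuhwazm" has second-to-last letter 'z'. The stems whose second-to-last letter is 'z' (wefuzl → wefuzlul, mutlozm → mutlozmul) add -ul.
The other pattern: stems whose second-to-last letter is 'p' insert -al- after the first vowel.
So tuhwazm → tuhwazmul.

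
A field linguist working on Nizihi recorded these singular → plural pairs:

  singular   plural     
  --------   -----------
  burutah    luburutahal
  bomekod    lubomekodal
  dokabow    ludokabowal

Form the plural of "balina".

lubalinaal

Every pair shown (burutah → luburutahal, bomekod → lubomekodal, dokabow → ludokabowal) follows the same rule: add lu- … -al around the stem.
So balina → lubalinaal.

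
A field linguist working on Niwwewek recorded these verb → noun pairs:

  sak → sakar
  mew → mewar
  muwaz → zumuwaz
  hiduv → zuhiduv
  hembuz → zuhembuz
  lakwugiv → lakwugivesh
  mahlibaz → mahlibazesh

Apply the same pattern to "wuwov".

zuwuwov

"wuwov" has 2 vowels. The stems with 2 vowels (muwaz → zumuwaz, hiduv → zuhiduv, hembuz → zuhembuz) add the prefix zu-.
The other patterns: stems with 1 vowel add -ar; stems with 3 vowels add -esh.
So wuwov → zuwuwov.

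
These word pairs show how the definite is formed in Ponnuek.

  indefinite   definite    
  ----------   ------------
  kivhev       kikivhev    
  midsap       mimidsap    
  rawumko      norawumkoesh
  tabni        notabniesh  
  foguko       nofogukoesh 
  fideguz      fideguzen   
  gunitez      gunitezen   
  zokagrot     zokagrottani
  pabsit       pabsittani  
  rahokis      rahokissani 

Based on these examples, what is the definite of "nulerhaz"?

nulerhazen

kivhev and gunitez both have last vowel 'e' yet inflect differently (kikivhev, gunitezen), so the last vowel is not what conditions the rule; the final letter is.
"nulerhaz" ends in -z. The stems ending in -z (fideguz → fideguzen, gunitez → gunitezen) add -en.
So nulerhaz → nulerhazen.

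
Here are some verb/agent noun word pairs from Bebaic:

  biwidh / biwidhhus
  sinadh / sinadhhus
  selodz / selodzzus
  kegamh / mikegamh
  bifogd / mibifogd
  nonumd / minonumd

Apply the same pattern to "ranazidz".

ranazidzzus

biwidh and kegamh both end in -h yet inflect differently (biwidhhus, mikegamh), so the final letter is not what conditions the rule; the second-to-last letter is.
"ranazidz" has second-to-last letter 'd'. The stems whose second-to-last letter is 'd' (biwidh → biwidhhus, sinadh → sinadhhus, selodz → selodzzus) double the final consonant and add -us.
The other pattern: stems whose second-to-last letter is 'g' or 'm' add the prefix mi-.
So ranazidz → ranazidzzus.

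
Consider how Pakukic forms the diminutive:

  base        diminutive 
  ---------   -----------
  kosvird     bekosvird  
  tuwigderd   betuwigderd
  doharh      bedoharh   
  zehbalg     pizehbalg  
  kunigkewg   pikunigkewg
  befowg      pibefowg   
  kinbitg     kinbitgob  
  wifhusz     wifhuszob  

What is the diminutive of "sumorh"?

"sumorh" has second-to-last letter 'r'. The stems whose second-to-last letter is 'r' (kosvird → bekosvird, tuwigderd → betuwigderd, doharh → bedoharh) add the prefix be-.
So sumorh → besumorh.

besumorh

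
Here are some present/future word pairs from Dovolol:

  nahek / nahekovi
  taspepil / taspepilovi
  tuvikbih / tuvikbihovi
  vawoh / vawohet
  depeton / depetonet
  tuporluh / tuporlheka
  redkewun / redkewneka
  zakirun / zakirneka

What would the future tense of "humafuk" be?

tuvikbih and vawoh both end in -h yet inflect differently (tuvikbihovi, vawohet), so the final letter is not what conditions the rule; the last vowel is.
"humafuk" has last vowel 'u'. The stems whose last vowel is 'u' (tuporluh → tuporlheka, redkewun → redkewneka, zakirun → zakirneka) delete the last vowel and add -eka.
The other patterns: stems whose last vowel is 'e' or 'i' add -ovi; stems whose last vowel is 'o' add -et.
So humafuk → humafkeka.

humafkeka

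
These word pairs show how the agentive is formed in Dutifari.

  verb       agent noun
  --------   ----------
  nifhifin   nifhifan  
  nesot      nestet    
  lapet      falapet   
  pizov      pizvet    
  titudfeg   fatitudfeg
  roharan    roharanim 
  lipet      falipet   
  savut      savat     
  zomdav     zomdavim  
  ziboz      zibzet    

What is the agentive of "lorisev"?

falorisev

lapet and savut both end in -t yet inflect differently (falapet, savat), so the final letter is not what conditions the rule; the last vowel is.
"lorisev" has last vowel 'e'. The stems whose last vowel is 'e' (titudfeg → fatitudfeg, lapet → falapet, lipet → falipet) add the prefix fa-.
So lorisev → falorisev.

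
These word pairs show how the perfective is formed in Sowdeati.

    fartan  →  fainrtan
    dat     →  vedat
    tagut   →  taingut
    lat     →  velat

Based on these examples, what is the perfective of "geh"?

lat and tagut both end in -t yet inflect differently (velat, taingut), so the final letter is not what conditions the rule; the number of vowels is.
"geh" has 1 vowel. The stems with 1 vowel (lat → velat, dat → vedat) add the prefix ve-.
So geh → vegeh.

vegeh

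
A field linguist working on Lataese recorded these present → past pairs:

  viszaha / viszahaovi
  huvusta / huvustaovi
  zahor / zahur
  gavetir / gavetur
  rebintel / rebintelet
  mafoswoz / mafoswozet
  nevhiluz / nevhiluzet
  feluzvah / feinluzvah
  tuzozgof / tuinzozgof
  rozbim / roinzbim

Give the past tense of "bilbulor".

"bilbulor" ends in -r. The stems ending in -r (zahor → zahur, gavetir → gavetur) change the last vowel to 'u'.
So bilbulor → bilbulur.

bilbulur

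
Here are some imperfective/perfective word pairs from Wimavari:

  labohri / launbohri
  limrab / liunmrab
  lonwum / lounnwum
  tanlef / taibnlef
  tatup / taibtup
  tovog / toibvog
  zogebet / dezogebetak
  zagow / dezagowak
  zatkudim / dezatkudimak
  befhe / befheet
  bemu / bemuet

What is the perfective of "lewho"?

lonwum and zatkudim both end in -m yet inflect differently (lounnwum, dezatkudimak), so the final letter is not what conditions the rule; the first letter is.
"lewho" begins with l-. The stems beginning with l- (labohri → launbohri, limrab → liunmrab, lonwum → lounnwum) insert -un- after the first vowel.
The other patterns: stems beginning with t- insert -ib- after the first vowel; stems beginning with z- add de- … -ak around the stem; stems beginning with b- add -et.
So lewho → leunwho.

leunwho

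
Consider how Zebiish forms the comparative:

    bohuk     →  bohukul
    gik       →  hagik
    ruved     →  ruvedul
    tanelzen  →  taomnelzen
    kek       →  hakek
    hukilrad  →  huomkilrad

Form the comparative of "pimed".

kek and bohuk both end in -k yet inflect differently (hakek, bohukul), so the final letter is not what conditions the rule; the number of vowels is.
"pimed" has 2 vowels. The stems with 2 vowels (bohuk → bohukul, ruved → ruvedul) add -ul.
The other patterns: stems with 1 vowel add the prefix ha-; stems with 3 vowels insert -om- after the first vowel.
So pimed → pimedul.

pimedul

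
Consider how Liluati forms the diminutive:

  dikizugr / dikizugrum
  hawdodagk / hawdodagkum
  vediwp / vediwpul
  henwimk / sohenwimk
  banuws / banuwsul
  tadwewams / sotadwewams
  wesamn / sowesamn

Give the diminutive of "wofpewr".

wofpewrul

"wofpewr" has second-to-last letter 'w'. The stems whose second-to-last letter is 'w' (vediwp → vediwpul, banuws → banuwsul) add -ul.
So wofpewr → wofpewrul.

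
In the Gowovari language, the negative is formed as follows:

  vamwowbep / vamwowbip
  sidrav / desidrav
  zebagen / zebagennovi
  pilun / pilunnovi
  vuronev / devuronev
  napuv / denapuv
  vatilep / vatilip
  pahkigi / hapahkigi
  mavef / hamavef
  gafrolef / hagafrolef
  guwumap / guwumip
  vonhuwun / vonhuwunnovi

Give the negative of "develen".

pilun and napuv both have last vowel 'u' yet inflect differently (pilunnovi, denapuv), so the last vowel is not what conditions the rule; the final letter is.
"develen" ends in -n. The stems ending in -n (pilun → pilunnovi, zebagen → zebagennovi, vonhuwun → vonhuwunnovi) double the final consonant and add -ovi.
The other patterns: stems ending in -v add the prefix de-; stems ending in -p change the last vowel to 'i'; stems ending in -f or -i add the prefix ha-.
So develen → develennovi.

develennovi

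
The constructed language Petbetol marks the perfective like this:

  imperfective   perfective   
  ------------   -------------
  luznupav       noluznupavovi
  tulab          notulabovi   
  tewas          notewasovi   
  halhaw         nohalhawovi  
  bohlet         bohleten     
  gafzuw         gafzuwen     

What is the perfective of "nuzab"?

"nuzab" has last vowel 'a'. The stems whose last vowel is 'a' (luznupav → noluznupavovi, tulab → notulabovi, tewas → notewasovi) add no- … -ovi around the stem.
So nuzab → nonuzabovi.

nonuzabovi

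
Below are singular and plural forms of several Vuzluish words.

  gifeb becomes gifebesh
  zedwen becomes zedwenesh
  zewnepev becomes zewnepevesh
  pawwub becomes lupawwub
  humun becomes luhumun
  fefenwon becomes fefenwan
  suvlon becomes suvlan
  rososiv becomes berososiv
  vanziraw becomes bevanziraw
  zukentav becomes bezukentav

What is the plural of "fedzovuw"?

gifeb and pawwub both end in -b yet inflect differently (gifebesh, lupawwub), so the final letter is not what conditions the rule; the last vowel is.
"fedzovuw" has last vowel 'u'. The stems whose last vowel is 'u' (pawwub → lupawwub, humun → luhumun) add the prefix lu-.
The other patterns: stems whose last vowel is 'e' add -esh; stems whose last vowel is 'o' change the last vowel to 'a'; stems whose last vowel is 'a' or 'i' add the prefix be-.
So fedzovuw → lufedzovuw.

lufedzovuw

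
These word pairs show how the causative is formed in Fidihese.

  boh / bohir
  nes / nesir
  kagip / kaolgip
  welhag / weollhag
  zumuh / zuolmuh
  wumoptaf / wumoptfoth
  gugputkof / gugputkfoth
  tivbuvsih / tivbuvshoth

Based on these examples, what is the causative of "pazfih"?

paolzfih

boh and zumuh both end in -h yet inflect differently (bohir, zuolmuh), so the final letter is not what conditions the rule; the number of vowels is.
"pazfih" has 2 vowels. The stems with 2 vowels (kagip → kaolgip, welhag → weollhag, zumuh → zuolmuh) insert -ol- after the first vowel.
The other patterns: stems with 1 vowel add -ir; stems with 3 vowels delete the last vowel and add -oth.
So pazfih → paolzfih.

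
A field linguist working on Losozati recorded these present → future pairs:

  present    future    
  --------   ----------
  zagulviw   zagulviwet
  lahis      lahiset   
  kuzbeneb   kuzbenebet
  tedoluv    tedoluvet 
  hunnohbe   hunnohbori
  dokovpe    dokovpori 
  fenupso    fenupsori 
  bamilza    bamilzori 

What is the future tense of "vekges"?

kuzbeneb and hunnohbe both have last vowel 'e' yet inflect differently (kuzbenebet, hunnohbori), so the last vowel is not what conditions the rule; whether the stem ends in a vowel or a consonant is.
"vekges" ends in a consonant. The stems ending in a consonant (zagulviw → zagulviwet, lahis → lahiset, kuzbeneb → kuzbenebet) add -et.
The other pattern: stems ending in a vowel drop the final letter and add -ori.
So vekges → vekgeset.

vekgeset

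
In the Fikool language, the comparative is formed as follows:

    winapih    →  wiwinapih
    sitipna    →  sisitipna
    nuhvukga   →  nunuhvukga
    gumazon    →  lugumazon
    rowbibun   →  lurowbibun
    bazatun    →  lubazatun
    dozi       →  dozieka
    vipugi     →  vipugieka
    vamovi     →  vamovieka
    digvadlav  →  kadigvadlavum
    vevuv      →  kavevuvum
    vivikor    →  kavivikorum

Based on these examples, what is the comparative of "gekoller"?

winapih and dozi both have last vowel 'i' yet inflect differently (wiwinapih, dozieka), so the last vowel is not what conditions the rule; the final letter is.
"gekoller" ends in -r. The one such stem in the data (vivikor → kavivikorum) adds ka- … -um around the stem, so the same rule applies.
The other patterns: stems ending in -a or -h repeat the first consonant+vowel as a prefix; stems ending in -n add the prefix lu-; stems ending in -i add -eka.
So gekoller → kagekollerum.

kagekollerum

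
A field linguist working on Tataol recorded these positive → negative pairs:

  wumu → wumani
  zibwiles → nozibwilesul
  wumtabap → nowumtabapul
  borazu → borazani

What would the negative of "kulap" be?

wumu and wumtabap both begin with w- yet inflect differently (wumani, nowumtabapul), so the first letter is not what conditions the rule; whether the stem ends in a vowel or a consonant is.
"kulap" ends in a consonant. The stems ending in a consonant (zibwiles → nozibwilesul, wumtabap → nowumtabapul) add no- … -ul around the stem.
The other pattern: stems ending in a vowel drop the final letter and add -ani.
So kulap → nokulapul.

nokulapul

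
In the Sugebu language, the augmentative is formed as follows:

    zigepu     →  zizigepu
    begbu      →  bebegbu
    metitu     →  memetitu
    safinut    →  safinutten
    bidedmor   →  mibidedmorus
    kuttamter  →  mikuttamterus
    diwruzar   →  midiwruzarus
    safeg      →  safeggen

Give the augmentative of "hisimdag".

"hisimdag" ends in -g. The one such stem in the data (safeg → safeggen) doubles the final consonant and adds -en (as does safinut), so the same rule applies.
So hisimdag → hisimdaggen.

hisimdaggen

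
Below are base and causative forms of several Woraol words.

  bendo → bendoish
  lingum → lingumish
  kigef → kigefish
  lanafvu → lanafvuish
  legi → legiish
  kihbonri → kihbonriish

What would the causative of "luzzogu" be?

luzzoguish

Every pair shown (bendo → bendoish, lingum → lingumish, kigef → kigefish, …) follows the same rule: add -ish.
So luzzogu → luzzoguish.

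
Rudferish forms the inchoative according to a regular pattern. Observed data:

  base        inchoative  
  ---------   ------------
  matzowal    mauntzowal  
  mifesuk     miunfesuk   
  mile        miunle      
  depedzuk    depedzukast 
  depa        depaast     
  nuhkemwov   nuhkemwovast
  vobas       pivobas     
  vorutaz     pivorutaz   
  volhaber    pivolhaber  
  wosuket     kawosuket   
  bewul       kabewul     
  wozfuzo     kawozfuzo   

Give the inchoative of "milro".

miunlro

mifesuk and depedzuk both end in -k yet inflect differently (miunfesuk, depedzukast), so the final letter is not what conditions the rule; the first letter is.
"milro" begins with m-. The stems beginning with m- (matzowal → mauntzowal, mifesuk → miunfesuk, mile → miunle) insert -un- after the first vowel.
So milro → miunlro.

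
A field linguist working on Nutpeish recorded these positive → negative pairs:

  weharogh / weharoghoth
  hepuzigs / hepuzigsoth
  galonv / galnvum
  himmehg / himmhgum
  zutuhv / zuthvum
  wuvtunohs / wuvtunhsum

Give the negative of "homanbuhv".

"homanbuhv" has second-to-last letter 'h'. The stems whose second-to-last letter is 'h' (himmehg → himmhgum, zutuhv → zuthvum, wuvtunohs → wuvtunhsum) delete the last vowel and add -um.
So homanbuhv → homanbhvum.

homanbhvum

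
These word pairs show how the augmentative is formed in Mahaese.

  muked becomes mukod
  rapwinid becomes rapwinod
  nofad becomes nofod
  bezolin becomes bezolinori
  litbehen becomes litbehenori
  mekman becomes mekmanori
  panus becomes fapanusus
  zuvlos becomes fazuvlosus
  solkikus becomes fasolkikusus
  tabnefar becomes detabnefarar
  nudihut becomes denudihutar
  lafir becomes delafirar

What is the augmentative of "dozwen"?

dozwenori

rapwinid and bezolin both have last vowel 'i' yet inflect differently (rapwinod, bezolinori), so the last vowel is not what conditions the rule; the final letter is.
"dozwen" ends in -n. The stems ending in -n (bezolin → bezolinori, litbehen → litbehenori, mekman → mekmanori) add -ori.
The other patterns: stems ending in -d change the last vowel to 'o'; stems ending in -s add fa- … -us around the stem; stems ending in -r or -t add de- … -ar around the stem.
So dozwen → dozwenori.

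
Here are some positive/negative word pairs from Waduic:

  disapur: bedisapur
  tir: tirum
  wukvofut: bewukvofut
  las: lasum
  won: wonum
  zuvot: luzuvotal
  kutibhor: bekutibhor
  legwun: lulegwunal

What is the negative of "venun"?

won and legwun both end in -n yet inflect differently (wonum, lulegwunal), so the final letter is not what conditions the rule; the number of vowels is.
"venun" has 2 vowels. The stems with 2 vowels (zuvot → luzuvotal, legwun → lulegwunal) add lu- … -al around the stem.
The other patterns: stems with 1 vowel add -um; stems with 3 vowels add the prefix be-.
So venun → luvenunal.

luvenunal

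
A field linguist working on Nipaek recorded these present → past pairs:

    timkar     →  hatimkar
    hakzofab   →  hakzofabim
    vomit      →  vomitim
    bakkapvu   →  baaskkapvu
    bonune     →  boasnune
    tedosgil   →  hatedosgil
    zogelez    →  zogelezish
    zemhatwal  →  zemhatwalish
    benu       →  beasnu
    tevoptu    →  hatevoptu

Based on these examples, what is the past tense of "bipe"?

"bipe" begins with b-. The stems beginning with b- (bonune → boasnune, bakkapvu → baaskkapvu, benu → beasnu) insert -as- after the first vowel.
The other patterns: stems beginning with z- add -ish; stems beginning with t- add the prefix ha-; stems beginning with h- or v- add -im.
So bipe → biaspe.

biaspe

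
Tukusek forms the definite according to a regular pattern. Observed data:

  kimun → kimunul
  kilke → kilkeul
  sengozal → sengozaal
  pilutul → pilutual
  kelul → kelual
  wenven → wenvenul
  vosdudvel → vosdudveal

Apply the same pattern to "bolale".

vosdudvel and kilke both have last vowel 'e' yet inflect differently (vosdudveal, kilkeul), so the last vowel is not what conditions the rule; the final letter is.
"bolale" ends in -e. The one such stem in the data (kilke → kilkeul) adds -ul, so the same rule applies.
So bolale → bolaleul.

bolaleul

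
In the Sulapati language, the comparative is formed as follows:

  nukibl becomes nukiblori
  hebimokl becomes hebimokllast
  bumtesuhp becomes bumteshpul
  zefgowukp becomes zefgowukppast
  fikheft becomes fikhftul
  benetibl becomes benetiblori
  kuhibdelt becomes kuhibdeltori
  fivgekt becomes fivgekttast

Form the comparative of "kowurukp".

hebimokl and benetibl both end in -l yet inflect differently (hebimokllast, benetiblori), so the final letter is not what conditions the rule; the second-to-last letter is.
"kowurukp" has second-to-last letter 'k'. The stems whose second-to-last letter is 'k' (fivgekt → fivgekttast, zefgowukp → zefgowukppast, hebimokl → hebimokllast) double the final consonant and add -ast.
The other patterns: stems whose second-to-last letter is 'b' or 'l' add -ori; stems whose second-to-last letter is 'f' or 'h' delete the last vowel and add -ul.
So kowurukp → kowurukppast.

kowurukppast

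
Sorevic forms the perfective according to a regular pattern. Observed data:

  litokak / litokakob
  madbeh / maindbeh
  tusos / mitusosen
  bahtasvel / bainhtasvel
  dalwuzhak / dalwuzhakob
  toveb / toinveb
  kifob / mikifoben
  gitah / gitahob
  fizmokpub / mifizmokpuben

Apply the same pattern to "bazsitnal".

bazsitnalob

madbeh and gitah both end in -h yet inflect differently (maindbeh, gitahob), so the final letter is not what conditions the rule; the last vowel is.
"bazsitnal" has last vowel 'a'. The stems whose last vowel is 'a' (gitah → gitahob, dalwuzhak → dalwuzhakob, litokak → litokakob) add -ob.
So bazsitnal → bazsitnalob.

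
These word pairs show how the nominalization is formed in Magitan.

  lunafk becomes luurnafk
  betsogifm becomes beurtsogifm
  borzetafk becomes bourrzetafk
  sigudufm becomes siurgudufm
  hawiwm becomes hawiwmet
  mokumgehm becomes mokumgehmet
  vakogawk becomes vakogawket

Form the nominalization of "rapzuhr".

betsogifm and hawiwm both end in -m yet inflect differently (beurtsogifm, hawiwmet), so the final letter is not what conditions the rule; the second-to-last letter is.
"rapzuhr" has second-to-last letter 'h'. The one such stem in the data (mokumgehm → mokumgehmet) adds -et, so the same rule applies.
So rapzuhr → rapzuhret.

rapzuhret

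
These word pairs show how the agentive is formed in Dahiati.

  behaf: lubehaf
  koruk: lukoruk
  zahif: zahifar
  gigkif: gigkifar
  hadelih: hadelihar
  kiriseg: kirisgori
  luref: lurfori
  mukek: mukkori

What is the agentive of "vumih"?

vumihar

behaf and zahif both end in -f yet inflect differently (lubehaf, zahifar), so the final letter is not what conditions the rule; the last vowel is.
"vumih" has last vowel 'i'. The stems whose last vowel is 'i' (zahif → zahifar, gigkif → gigkifar, hadelih → hadelihar) add -ar.
So vumih → vumihar.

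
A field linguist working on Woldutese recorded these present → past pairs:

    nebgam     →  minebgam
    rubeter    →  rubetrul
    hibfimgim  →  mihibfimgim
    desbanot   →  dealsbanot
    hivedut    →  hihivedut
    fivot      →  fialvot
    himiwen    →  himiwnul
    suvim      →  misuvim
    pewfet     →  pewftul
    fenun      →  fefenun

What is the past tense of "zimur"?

zizimur

"zimur" has last vowel 'u'. The stems whose last vowel is 'u' (hivedut → hihivedut, fenun → fefenun) repeat the first consonant+vowel as a prefix.
The other patterns: stems whose last vowel is 'e' delete the last vowel and add -ul; stems whose last vowel is 'o' insert -al- after the first vowel; stems whose last vowel is 'a' or 'i' add the prefix mi-.
So zimur → zizimur.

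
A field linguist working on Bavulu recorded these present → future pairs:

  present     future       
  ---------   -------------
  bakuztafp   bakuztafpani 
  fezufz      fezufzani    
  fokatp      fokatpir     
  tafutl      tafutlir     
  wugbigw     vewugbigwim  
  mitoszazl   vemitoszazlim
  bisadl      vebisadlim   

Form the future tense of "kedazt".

vekedaztim

"kedazt" has second-to-last letter 'z'. The one such stem in the data (mitoszazl → vemitoszazlim) adds ve- … -im around the stem, so the same rule applies.
So kedazt → vekedaztim.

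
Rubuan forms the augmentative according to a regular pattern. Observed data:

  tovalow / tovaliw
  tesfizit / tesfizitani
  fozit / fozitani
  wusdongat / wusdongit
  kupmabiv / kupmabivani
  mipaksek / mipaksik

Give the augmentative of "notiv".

fozit and wusdongat both end in -t yet inflect differently (fozitani, wusdongit), so the final letter is not what conditions the rule; the last vowel is.
"notiv" has last vowel 'i'. The stems whose last vowel is 'i' (fozit → fozitani, kupmabiv → kupmabivani, tesfizit → tesfizitani) add -ani.
So notiv → notivani.

notivani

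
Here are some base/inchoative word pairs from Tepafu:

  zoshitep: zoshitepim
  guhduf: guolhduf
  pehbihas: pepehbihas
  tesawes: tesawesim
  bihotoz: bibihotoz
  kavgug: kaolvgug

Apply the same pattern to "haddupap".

tesawes and pehbihas both end in -s yet inflect differently (tesawesim, pepehbihas), so the final letter is not what conditions the rule; the last vowel is.
"haddupap" has last vowel 'a'. The one such stem in the data (pehbihas → pepehbihas) repeats the first consonant+vowel as a prefix (as does bihotoz), so the same rule applies.
The other patterns: stems whose last vowel is 'e' add -im; stems whose last vowel is 'u' insert -ol- after the first vowel.
So haddupap → hahaddupap.

hahaddupap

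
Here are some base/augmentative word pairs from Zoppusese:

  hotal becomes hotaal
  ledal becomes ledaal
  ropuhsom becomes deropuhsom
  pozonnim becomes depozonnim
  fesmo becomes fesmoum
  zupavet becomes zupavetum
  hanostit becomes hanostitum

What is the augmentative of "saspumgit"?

saspumgitum

ropuhsom and fesmo both have last vowel 'o' yet inflect differently (deropuhsom, fesmoum), so the last vowel is not what conditions the rule; the final letter is.
"saspumgit" ends in -t. The stems ending in -t (zupavet → zupavetum, hanostit → hanostitum) add -um.
So saspumgit → saspumgitum.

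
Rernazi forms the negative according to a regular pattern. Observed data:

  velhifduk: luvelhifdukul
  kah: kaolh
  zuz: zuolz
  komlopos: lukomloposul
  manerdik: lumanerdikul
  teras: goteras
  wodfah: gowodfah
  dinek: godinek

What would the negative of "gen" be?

geoln

"gen" has 1 vowel. The stems with 1 vowel (zuz → zuolz, kah → kaolh) insert -ol- after the first vowel.
The other patterns: stems with 2 vowels add the prefix go-; stems with 3 vowels add lu- … -ul around the stem.
So gen → geoln.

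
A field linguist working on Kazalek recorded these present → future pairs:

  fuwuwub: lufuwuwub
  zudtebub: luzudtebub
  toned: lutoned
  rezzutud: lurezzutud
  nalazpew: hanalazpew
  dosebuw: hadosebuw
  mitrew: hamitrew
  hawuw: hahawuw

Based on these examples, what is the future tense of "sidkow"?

hasidkow

nalazpew and toned both have last vowel 'e' yet inflect differently (hanalazpew, lutoned), so the last vowel is not what conditions the rule; the final letter is.
"sidkow" ends in -w. The stems ending in -w (nalazpew → hanalazpew, mitrew → hamitrew, hawuw → hahawuw) add the prefix ha-.
So sidkow → hasidkow.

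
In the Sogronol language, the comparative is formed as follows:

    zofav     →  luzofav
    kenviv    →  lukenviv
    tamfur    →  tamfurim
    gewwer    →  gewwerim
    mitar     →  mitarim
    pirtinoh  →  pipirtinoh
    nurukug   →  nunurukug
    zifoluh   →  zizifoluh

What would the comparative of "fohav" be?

lufohav

"fohav" ends in -v. The stems ending in -v (zofav → luzofav, kenviv → lukenviv) add the prefix lu-.
The other patterns: stems ending in -r add -im; stems ending in -g or -h repeat the first consonant+vowel as a prefix.
So fohav → lufohav.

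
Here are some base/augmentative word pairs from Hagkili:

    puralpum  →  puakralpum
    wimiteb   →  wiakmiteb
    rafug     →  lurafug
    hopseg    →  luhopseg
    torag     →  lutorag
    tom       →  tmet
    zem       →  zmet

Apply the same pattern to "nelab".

zem and puralpum both end in -m yet inflect differently (zmet, puakralpum), so the final letter is not what conditions the rule; the number of vowels is.
"nelab" has 2 vowels. The stems with 2 vowels (rafug → lurafug, hopseg → luhopseg, torag → lutorag) add the prefix lu-.
So nelab → lunelab.

lunelab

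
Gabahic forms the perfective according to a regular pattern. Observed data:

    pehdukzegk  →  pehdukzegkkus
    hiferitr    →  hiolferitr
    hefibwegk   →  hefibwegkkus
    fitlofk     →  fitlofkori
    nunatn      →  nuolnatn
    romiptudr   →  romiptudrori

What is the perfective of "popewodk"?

popewodkori

pehdukzegk and fitlofk both end in -k yet inflect differently (pehdukzegkkus, fitlofkori), so the final letter is not what conditions the rule; the second-to-last letter is.
"popewodk" has second-to-last letter 'd'. The one such stem in the data (romiptudr → romiptudrori) adds -ori, so the same rule applies.
The other patterns: stems whose second-to-last letter is 'g' double the final consonant and add -us; stems whose second-to-last letter is 't' insert -ol- after the first vowel.
So popewodk → popewodkori.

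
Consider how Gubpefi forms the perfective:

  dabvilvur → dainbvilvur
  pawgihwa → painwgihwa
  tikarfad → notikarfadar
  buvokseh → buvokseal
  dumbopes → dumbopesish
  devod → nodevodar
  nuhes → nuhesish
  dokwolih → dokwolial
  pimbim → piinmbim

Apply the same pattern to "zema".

zeinma

"zema" ends in -a. The one such stem in the data (pawgihwa → painwgihwa) inserts -in- after the first vowel (as do dabvilvur, pimbim), so the same rule applies.
The other patterns: stems ending in -s add -ish; stems ending in -h drop the final letter and add -al; stems ending in -d add no- … -ar around the stem.
So zema → zeinma.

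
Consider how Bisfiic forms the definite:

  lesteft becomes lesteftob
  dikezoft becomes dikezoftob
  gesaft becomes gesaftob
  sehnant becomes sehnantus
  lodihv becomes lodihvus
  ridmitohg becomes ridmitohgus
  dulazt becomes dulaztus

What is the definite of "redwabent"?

lesteft and sehnant both end in -t yet inflect differently (lesteftob, sehnantus), so the final letter is not what conditions the rule; the second-to-last letter is.
"redwabent" has second-to-last letter 'n'. The one such stem in the data (sehnant → sehnantus) adds -us, so the same rule applies.
The other pattern: stems whose second-to-last letter is 'f' add -ob.
So redwabent → redwabentus.

redwabentus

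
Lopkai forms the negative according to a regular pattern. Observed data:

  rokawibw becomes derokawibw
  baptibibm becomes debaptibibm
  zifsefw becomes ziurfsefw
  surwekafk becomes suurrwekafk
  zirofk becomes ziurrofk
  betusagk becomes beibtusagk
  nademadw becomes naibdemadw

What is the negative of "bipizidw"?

rokawibw and zifsefw both end in -w yet inflect differently (derokawibw, ziurfsefw), so the final letter is not what conditions the rule; the second-to-last letter is.
"bipizidw" has second-to-last letter 'd'. The one such stem in the data (nademadw → naibdemadw) inserts -ib- after the first vowel (as does betusagk), so the same rule applies.
The other patterns: stems whose second-to-last letter is 'b' add the prefix de-; stems whose second-to-last letter is 'f' insert -ur- after the first vowel.
So bipizidw → biibpizidw.

biibpizidw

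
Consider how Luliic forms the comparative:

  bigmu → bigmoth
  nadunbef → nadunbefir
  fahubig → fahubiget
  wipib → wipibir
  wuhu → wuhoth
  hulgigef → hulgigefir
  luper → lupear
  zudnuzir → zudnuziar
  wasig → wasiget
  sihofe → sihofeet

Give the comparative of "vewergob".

vewergobir

"vewergob" ends in -b. The one such stem in the data (wipib → wipibir) adds -ir, so the same rule applies.
The other patterns: stems ending in -e or -g add -et; stems ending in -r drop the final letter and add -ar; stems ending in -u drop the final letter and add -oth.
So vewergob → vewergobir.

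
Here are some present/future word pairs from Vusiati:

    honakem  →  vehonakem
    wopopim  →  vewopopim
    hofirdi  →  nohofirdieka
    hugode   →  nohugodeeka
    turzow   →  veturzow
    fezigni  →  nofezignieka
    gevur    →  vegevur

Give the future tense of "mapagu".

nomapagueka

honakem and hugode both have last vowel 'e' yet inflect differently (vehonakem, nohugodeeka), so the last vowel is not what conditions the rule; whether the stem ends in a vowel or a consonant is.
"mapagu" ends in a vowel. The stems ending in a vowel (hugode → nohugodeeka, hofirdi → nohofirdieka, fezigni → nofezignieka) add no- … -eka around the stem.
The other pattern: stems ending in a consonant add the prefix ve-.
So mapagu → nomapagueka.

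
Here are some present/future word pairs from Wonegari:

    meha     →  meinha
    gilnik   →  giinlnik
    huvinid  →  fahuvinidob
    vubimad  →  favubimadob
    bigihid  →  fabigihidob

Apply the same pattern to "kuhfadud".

fakuhfadudob

vubimad and meha both have last vowel 'a' yet inflect differently (favubimadob, meinha), so the last vowel is not what conditions the rule; the final letter is.
"kuhfadud" ends in -d. The stems ending in -d (huvinid → fahuvinidob, vubimad → favubimadob, bigihid → fabigihidob) add fa- … -ob around the stem.
So kuhfadud → fakuhfadudob.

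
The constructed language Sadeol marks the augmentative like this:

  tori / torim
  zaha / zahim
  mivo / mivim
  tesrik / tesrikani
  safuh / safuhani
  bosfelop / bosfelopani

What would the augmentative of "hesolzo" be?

hesolzim

tori and tesrik both have last vowel 'i' yet inflect differently (torim, tesrikani), so the last vowel is not what conditions the rule; whether the stem ends in a vowel or a consonant is.
"hesolzo" ends in a vowel. The stems ending in a vowel (tori → torim, zaha → zahim, mivo → mivim) drop the final letter and add -im.
The other pattern: stems ending in a consonant add -ani.
So hesolzo → hesolzim.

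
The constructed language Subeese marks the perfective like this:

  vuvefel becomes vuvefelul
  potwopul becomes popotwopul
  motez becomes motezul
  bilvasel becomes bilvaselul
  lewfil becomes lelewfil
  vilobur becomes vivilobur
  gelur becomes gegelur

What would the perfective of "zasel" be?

vuvefel and potwopul both end in -l yet inflect differently (vuvefelul, popotwopul), so the final letter is not what conditions the rule; the last vowel is.
"zasel" has last vowel 'e'. The stems whose last vowel is 'e' (vuvefel → vuvefelul, motez → motezul, bilvasel → bilvaselul) add -ul.
The other pattern: stems whose last vowel is 'i' or 'u' repeat the first consonant+vowel as a prefix.
So zasel → zaselul.

zaselul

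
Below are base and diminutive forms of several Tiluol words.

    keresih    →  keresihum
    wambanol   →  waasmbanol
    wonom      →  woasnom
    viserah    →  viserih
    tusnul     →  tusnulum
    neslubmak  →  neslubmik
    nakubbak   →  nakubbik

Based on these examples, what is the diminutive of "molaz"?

viserah and keresih both end in -h yet inflect differently (viserih, keresihum), so the final letter is not what conditions the rule; the last vowel is.
"molaz" has last vowel 'a'. The stems whose last vowel is 'a' (nakubbak → nakubbik, viserah → viserih, neslubmak → neslubmik) change the last vowel to 'i'.
The other patterns: stems whose last vowel is 'o' insert -as- after the first vowel; stems whose last vowel is 'i' or 'u' add -um.
So molaz → moliz.

moliz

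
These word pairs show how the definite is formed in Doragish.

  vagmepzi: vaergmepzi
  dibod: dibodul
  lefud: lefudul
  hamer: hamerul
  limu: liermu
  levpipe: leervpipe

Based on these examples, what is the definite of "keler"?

kelerul

hamer and levpipe both have last vowel 'e' yet inflect differently (hamerul, leervpipe), so the last vowel is not what conditions the rule; whether the stem ends in a vowel or a consonant is.
"keler" ends in a consonant. The stems ending in a consonant (hamer → hamerul, dibod → dibodul, lefud → lefudul) add -ul.
The other pattern: stems ending in a vowel insert -er- after the first vowel.
So keler → kelerul.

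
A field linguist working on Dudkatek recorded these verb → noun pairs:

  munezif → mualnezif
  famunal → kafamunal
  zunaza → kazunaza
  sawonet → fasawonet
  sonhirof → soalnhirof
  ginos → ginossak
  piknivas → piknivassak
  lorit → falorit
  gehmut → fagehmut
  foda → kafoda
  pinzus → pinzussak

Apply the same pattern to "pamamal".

kapamamal

ginos and sonhirof both have last vowel 'o' yet inflect differently (ginossak, soalnhirof), so the last vowel is not what conditions the rule; the final letter is.
"pamamal" ends in -l. The one such stem in the data (famunal → kafamunal) adds the prefix ka-, so the same rule applies.
The other patterns: stems ending in -s double the final consonant and add -ak; stems ending in -f insert -al- after the first vowel; stems ending in -t add the prefix fa-.
So pamamal → kapamamal.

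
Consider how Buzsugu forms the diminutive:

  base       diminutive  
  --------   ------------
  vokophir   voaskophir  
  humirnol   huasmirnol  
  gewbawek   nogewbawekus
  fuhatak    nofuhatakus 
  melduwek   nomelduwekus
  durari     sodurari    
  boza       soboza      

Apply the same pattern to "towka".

vokophir and durari both have last vowel 'i' yet inflect differently (voaskophir, sodurari), so the last vowel is not what conditions the rule; the final letter is.
"towka" ends in -a. The one such stem in the data (boza → soboza) adds the prefix so-, so the same rule applies.
So towka → sotowka.

sotowka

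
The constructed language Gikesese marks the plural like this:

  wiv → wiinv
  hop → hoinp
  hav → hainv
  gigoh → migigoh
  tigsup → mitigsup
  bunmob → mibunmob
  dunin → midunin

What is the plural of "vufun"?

mivufun

hop and tigsup both end in -p yet inflect differently (hoinp, mitigsup), so the final letter is not what conditions the rule; the number of vowels is.
"vufun" has 2 vowels. The stems with 2 vowels (gigoh → migigoh, tigsup → mitigsup, bunmob → mibunmob) add the prefix mi-.
The other pattern: stems with 1 vowel insert -in- after the first vowel.
So vufun → mivufun.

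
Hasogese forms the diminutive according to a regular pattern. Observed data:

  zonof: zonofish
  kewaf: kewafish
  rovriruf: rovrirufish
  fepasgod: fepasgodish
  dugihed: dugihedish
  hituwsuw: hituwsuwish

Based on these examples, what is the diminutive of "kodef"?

Every pair shown (zonof → zonofish, kewaf → kewafish, rovriruf → rovrirufish, …) follows the same rule: add -ish.
So kodef → kodefish.

kodefish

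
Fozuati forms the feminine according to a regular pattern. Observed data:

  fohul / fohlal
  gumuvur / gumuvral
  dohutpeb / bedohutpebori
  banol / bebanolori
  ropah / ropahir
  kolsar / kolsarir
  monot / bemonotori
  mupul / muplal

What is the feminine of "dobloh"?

gumuvur and kolsar both end in -r yet inflect differently (gumuvral, kolsarir), so the final letter is not what conditions the rule; the last vowel is.
"dobloh" has last vowel 'o'. The stems whose last vowel is 'o' (monot → bemonotori, banol → bebanolori) add be- … -ori around the stem.
The other patterns: stems whose last vowel is 'u' delete the last vowel and add -al; stems whose last vowel is 'a' add -ir.
So dobloh → bedoblohori.

bedoblohori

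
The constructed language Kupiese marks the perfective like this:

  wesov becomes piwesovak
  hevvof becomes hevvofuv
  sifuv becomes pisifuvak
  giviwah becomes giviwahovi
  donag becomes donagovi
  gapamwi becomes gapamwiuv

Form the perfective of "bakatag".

"bakatag" ends in -g. The one such stem in the data (donag → donagovi) adds -ovi, so the same rule applies.
The other patterns: stems ending in -v add pi- … -ak around the stem; stems ending in -f or -i add -uv.
So bakatag → bakatagovi.

bakatagovi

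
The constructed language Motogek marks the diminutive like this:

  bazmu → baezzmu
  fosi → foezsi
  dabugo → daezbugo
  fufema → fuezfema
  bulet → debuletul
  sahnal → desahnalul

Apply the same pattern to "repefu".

reezpefu

fufema and sahnal both have last vowel 'a' yet inflect differently (fuezfema, desahnalul), so the last vowel is not what conditions the rule; whether the stem ends in a vowel or a consonant is.
"repefu" ends in a vowel. The stems ending in a vowel (bazmu → baezzmu, fosi → foezsi, dabugo → daezbugo) insert -ez- after the first vowel.
The other pattern: stems ending in a consonant add de- … -ul around the stem.
So repefu → reezpefu.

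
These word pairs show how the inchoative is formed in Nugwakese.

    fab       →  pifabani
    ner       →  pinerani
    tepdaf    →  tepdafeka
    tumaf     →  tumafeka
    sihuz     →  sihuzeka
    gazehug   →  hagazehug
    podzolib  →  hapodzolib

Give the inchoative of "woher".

fab and podzolib both end in -b yet inflect differently (pifabani, hapodzolib), so the final letter is not what conditions the rule; the number of vowels is.
"woher" has 2 vowels. The stems with 2 vowels (tepdaf → tepdafeka, tumaf → tumafeka, sihuz → sihuzeka) add -eka.
The other patterns: stems with 1 vowel add pi- … -ani around the stem; stems with 3 vowels add the prefix ha-.
So woher → wohereka.

wohereka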